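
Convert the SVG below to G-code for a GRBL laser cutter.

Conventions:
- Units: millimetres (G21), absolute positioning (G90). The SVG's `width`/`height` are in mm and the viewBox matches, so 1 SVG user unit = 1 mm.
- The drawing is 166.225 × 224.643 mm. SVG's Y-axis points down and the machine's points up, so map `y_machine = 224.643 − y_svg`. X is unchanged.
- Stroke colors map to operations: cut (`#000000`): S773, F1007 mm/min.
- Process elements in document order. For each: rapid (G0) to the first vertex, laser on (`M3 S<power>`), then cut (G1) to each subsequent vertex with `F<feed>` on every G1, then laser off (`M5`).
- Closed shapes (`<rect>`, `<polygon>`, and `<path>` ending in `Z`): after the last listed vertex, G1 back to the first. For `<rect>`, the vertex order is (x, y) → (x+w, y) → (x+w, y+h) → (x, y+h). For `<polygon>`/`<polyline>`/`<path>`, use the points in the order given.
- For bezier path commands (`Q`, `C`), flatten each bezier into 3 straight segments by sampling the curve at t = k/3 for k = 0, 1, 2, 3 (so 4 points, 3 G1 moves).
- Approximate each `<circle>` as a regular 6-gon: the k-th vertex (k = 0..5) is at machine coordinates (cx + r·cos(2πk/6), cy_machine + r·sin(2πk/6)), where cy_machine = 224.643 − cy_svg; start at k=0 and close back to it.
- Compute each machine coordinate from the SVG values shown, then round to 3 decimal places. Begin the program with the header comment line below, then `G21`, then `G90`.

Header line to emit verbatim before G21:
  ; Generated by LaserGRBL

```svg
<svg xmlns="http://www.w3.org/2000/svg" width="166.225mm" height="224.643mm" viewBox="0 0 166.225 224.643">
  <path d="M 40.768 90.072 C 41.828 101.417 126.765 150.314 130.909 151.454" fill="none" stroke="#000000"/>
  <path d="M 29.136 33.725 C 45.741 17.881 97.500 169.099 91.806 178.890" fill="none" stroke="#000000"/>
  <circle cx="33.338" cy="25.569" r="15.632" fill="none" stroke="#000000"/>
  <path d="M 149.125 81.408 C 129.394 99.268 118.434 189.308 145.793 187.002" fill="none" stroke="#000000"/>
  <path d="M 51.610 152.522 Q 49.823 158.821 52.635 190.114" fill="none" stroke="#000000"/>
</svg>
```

; Generated by LaserGRBL
G21
G90
G0 X40.768 Y134.571
M3 S773
G1 X63.688 Y113.868 F1007
G1 X105.933 Y87.088 F1007
G1 X130.909 Y73.189 F1007
M5
G0 X29.136 Y190.918
M3 S773
G1 X54.029 Y162.500 F1007
G1 X81.779 Y91.261 F1007
G1 X91.806 Y45.753 F1007
M5
G0 X48.970 Y199.074
M3 S773
G1 X41.154 Y212.612 F1007
G1 X25.522 Y212.612 F1007
G1 X17.706 Y199.074 F1007
G1 X25.522 Y185.536 F1007
G1 X41.154 Y185.536 F1007
G1 X48.970 Y199.074 F1007
M5
G0 X149.125 Y143.235
M3 S773
G1 X133.412 Y107.409 F1007
G1 X130.113 Y60.023 F1007
G1 X145.793 Y37.641 F1007
M5
G0 X51.610 Y72.121
M3 S773
G1 X50.930 Y65.145 F1007
G1 X51.271 Y52.614 F1007
G1 X52.635 Y34.529 F1007
M5

viewBox `0 0 166.225 224.643` with mm width/height → 1 unit = 1 mm. Flip: y_m = 224.643 − y_svg.

**Shape 1** — `<path>` cubic bezier, stroke `#000000` → cut (S773, F1007). Control points (SVG): P0=(40.768,90.072), P1=(41.828,101.417), P2=(126.765,150.314), P3=(130.909,151.454); sampled at t=k/3. Machine vertices: (40.768,134.571) → (63.688,113.868) → (105.933,87.088) → (130.909,73.189). Open path.

**Shape 2** — `<path>` cubic bezier, stroke `#000000` → cut (S773, F1007). Control points (SVG): P0=(29.136,33.725), P1=(45.741,17.881), P2=(97.500,169.099), P3=(91.806,178.890); sampled at t=k/3. Machine vertices: (29.136,190.918) → (54.029,162.500) → (81.779,91.261) → (91.806,45.753). Open path.

**Shape 3** — `<circle>` circle, stroke `#000000` → cut (S773, F1007). Machine vertices: (48.970,199.074) → (41.154,212.612) → (25.522,212.612) → (17.706,199.074) → (25.522,185.536) → (41.154,185.536) → (48.970,199.074). Closed: final G1 returns to the first vertex.

**Shape 4** — `<path>` cubic bezier, stroke `#000000` → cut (S773, F1007). Control points (SVG): P0=(149.125,81.408), P1=(129.394,99.268), P2=(118.434,189.308), P3=(145.793,187.002); sampled at t=k/3. Machine vertices: (149.125,143.235) → (133.412,107.409) → (130.113,60.023) → (145.793,37.641). Open path.

**Shape 5** — `<path>` quadratic bezier, stroke `#000000` → cut (S773, F1007). Control points (SVG): P0=(51.610,152.522), P1=(49.823,158.821), P2=(52.635,190.114); sampled at t=k/3. Machine vertices: (51.610,72.121) → (50.930,65.145) → (51.271,52.614) → (52.635,34.529). Open path.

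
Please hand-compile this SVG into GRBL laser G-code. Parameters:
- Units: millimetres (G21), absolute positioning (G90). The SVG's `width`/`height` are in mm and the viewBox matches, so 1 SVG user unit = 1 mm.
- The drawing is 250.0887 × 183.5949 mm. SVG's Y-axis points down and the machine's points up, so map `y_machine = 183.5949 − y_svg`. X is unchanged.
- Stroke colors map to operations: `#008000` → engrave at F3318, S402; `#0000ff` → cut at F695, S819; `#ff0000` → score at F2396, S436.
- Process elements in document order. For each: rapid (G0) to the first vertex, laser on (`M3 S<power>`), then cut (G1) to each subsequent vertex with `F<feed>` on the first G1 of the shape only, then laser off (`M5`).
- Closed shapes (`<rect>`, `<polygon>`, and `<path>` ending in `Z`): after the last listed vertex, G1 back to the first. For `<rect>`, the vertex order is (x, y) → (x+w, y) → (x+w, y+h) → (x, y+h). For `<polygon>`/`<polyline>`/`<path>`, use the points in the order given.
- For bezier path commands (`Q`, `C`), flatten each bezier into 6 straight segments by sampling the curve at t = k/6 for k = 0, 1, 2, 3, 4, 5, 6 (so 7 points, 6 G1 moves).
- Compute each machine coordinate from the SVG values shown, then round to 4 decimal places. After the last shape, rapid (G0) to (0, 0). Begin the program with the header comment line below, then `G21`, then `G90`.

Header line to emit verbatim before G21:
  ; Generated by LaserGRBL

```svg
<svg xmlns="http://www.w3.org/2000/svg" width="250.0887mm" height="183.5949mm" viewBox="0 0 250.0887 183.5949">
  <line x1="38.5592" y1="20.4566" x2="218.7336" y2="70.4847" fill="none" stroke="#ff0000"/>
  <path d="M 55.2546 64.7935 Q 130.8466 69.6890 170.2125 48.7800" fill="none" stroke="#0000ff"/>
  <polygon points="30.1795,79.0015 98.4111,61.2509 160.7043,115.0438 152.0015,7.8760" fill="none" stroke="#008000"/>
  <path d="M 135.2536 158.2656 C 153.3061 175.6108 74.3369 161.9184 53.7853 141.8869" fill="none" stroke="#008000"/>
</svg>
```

viewBox `0 0 250.0887 183.5949` with mm width/height → 1 unit = 1 mm. Flip: y_m = 183.5949 − y_svg.

**Shape 1** — `<line>` line segment, stroke `#ff0000` → score (S436, F2396). Machine vertices: (38.5592,163.1383) → (218.7336,113.1102). Open path.

**Shape 2** — `<path>` quadratic bezier, stroke `#0000ff` → cut (S819, F695). Control points (SVG): P0=(55.2546,64.7935), P1=(130.8466,69.6890), P2=(170.2125,48.7800); sampled at t=k/6. Machine vertices: (55.2546,118.8014) → (79.4457,117.8864) → (101.6241,118.4049) → (121.7901,120.3570) → (139.9434,123.7427) → (156.0843,128.5620) → (170.2125,134.8149). Open path.

**Shape 3** — `<polygon>` closed polygon, stroke `#008000` → engrave (S402, F3318). Machine vertices: (30.1795,104.5934) → (98.4111,122.3440) → (160.7043,68.5511) → (152.0015,175.7189) → (30.1795,104.5934). Closed: final G1 returns to the first vertex.

**Shape 4** — `<path>` cubic bezier, stroke `#008000` → engrave (S402, F3318). Control points (SVG): P0=(135.2536,158.2656), P1=(153.3061,175.6108), P2=(74.3369,161.9184), P3=(53.7853,141.8869); sampled at t=k/6. Machine vertices: (135.2536,25.3293) → (136.9143,19.1288) → (126.7225,17.4152) → (108.9960,19.5024) → (88.0524,24.7043) → (68.2096,32.3349) → (53.7853,41.7080). Open path.

; Generated by LaserGRBL
G21
G90
G0 X38.5592 Y163.1383
M3 S436
G1 X218.7336 Y113.1102 F2396
M5
G0 X55.2546 Y118.8014
M3 S819
G1 X79.4457 Y117.8864 F695
G1 X101.6241 Y118.4049
G1 X121.7901 Y120.3570
G1 X139.9434 Y123.7427
G1 X156.0843 Y128.5620
G1 X170.2125 Y134.8149
M5
G0 X30.1795 Y104.5934
M3 S402
G1 X98.4111 Y122.3440 F3318
G1 X160.7043 Y68.5511
G1 X152.0015 Y175.7189
G1 X30.1795 Y104.5934
M5
G0 X135.2536 Y25.3293
M3 S402
G1 X136.9143 Y19.1288 F3318
G1 X126.7225 Y17.4152
G1 X108.9960 Y19.5024
G1 X88.0524 Y24.7043
G1 X68.2096 Y32.3349
G1 X53.7853 Y41.7080
M5
G0 X0.0000 Y0.0000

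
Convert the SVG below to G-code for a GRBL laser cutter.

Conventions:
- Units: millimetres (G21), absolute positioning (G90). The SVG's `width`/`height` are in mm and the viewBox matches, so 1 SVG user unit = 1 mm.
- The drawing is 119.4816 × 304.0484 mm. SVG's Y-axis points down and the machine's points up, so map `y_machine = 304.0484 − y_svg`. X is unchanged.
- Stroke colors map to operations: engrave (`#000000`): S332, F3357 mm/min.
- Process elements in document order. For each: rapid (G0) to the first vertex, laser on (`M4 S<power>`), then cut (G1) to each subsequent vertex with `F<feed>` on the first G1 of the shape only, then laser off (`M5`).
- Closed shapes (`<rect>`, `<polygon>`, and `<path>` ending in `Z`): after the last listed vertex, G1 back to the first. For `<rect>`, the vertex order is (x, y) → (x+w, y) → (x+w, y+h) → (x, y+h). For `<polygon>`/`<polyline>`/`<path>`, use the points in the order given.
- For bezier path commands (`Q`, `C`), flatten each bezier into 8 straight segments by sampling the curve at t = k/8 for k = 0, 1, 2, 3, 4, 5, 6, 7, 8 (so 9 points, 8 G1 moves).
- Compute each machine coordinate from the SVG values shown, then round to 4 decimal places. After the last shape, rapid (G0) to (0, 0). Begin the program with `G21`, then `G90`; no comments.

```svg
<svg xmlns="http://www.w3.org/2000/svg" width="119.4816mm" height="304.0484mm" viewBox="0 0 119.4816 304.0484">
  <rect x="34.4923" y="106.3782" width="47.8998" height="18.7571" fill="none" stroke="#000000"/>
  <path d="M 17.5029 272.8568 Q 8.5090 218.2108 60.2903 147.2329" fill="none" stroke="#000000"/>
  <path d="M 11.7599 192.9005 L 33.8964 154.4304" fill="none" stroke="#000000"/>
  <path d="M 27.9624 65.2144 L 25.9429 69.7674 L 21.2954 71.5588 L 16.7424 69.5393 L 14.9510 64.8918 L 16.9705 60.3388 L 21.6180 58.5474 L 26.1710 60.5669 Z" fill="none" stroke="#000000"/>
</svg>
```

G21
G90
G0 X34.4923 Y197.6702
M4 S332
G1 X82.3921 Y197.6702 F3357
G1 X82.3921 Y178.9131
G1 X34.4923 Y178.9131
G1 X34.4923 Y197.6702
M5
G0 X17.5029 Y31.1916
M4 S332
G1 X16.2040 Y45.1083 F3357
G1 X16.8044 Y59.5353
G1 X19.3040 Y74.4728
G1 X23.7028 Y89.9206
G1 X30.0008 Y105.8787
G1 X38.1981 Y122.3473
G1 X48.2946 Y139.3262
G1 X60.2903 Y156.8155
M5
G0 X11.7599 Y111.1479
M4 S332
G1 X33.8964 Y149.6180 F3357
M5
G0 X27.9624 Y238.8340
M4 S332
G1 X25.9429 Y234.2810 F3357
G1 X21.2954 Y232.4896
G1 X16.7424 Y234.5091
G1 X14.9510 Y239.1566
G1 X16.9705 Y243.7096
G1 X21.6180 Y245.5010
G1 X26.1710 Y243.4815
G1 X27.9624 Y238.8340
M5
G0 X0.0000 Y0.0000

1 u = 1 mm; y_m = 304.0484 − y.

[1] `<rect>` rectangle, #000000→engrave S332 F3357: (34.4923,197.6702) → (82.3921,197.6702) → (82.3921,178.9131) → (34.4923,178.9131) → (34.4923,197.6702) (closed)

[2] `<path>` quadratic bezier, #000000→engrave S332 F3357: (17.5029,31.1916) → (16.2040,45.1083) → (16.8044,59.5353) → (19.3040,74.4728) → (23.7028,89.9206) → (30.0008,105.8787) → (38.1981,122.3473) → (48.2946,139.3262) → (60.2903,156.8155)

[3] `<path>` line segment, #000000→engrave S332 F3357: (11.7599,111.1479) → (33.8964,149.6180)

[4] `<path>` regular polygon, #000000→engrave S332 F3357: (27.9624,238.8340) → (25.9429,234.2810) → (21.2954,232.4896) → (16.7424,234.5091) → (14.9510,239.1566) → (16.9705,243.7096) → (21.6180,245.5010) → (26.1710,243.4815) → (27.9624,238.8340) (closed)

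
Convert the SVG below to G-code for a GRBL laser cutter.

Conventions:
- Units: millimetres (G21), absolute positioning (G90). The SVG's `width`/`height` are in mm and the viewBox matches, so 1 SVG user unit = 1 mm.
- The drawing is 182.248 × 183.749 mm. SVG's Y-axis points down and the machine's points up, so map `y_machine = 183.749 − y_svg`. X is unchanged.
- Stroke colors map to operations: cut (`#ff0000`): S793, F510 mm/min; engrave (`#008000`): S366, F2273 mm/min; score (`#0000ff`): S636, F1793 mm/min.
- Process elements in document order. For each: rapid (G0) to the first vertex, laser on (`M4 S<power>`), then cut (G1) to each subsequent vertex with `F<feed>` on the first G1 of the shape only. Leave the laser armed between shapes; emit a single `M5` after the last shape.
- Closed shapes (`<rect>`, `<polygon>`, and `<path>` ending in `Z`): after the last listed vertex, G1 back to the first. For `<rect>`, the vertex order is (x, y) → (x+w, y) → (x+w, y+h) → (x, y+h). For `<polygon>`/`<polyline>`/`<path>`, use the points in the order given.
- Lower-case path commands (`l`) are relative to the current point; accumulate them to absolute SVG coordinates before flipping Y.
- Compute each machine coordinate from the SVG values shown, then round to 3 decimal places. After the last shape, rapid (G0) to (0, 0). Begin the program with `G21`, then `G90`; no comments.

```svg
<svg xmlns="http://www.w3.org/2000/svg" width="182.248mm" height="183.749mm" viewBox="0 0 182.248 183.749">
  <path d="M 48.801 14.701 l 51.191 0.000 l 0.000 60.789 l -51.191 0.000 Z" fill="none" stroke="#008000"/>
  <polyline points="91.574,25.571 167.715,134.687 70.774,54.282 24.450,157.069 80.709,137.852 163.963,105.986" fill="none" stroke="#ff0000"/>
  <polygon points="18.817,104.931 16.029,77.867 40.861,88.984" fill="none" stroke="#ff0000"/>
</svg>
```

G21
G90
G0 X48.801 Y169.048
M4 S366
G1 X99.992 Y169.048 F2273
G1 X99.992 Y108.259
G1 X48.801 Y108.259
G1 X48.801 Y169.048
G0 X91.574 Y158.178
M4 S793
G1 X167.715 Y49.062 F510
G1 X70.774 Y129.467
G1 X24.450 Y26.680
G1 X80.709 Y45.897
G1 X163.963 Y77.763
G0 X18.817 Y78.818
M4 S793
G1 X16.029 Y105.882 F510
G1 X40.861 Y94.765
G1 X18.817 Y78.818
M5
G0 X0.000 Y0.000

viewBox `0 0 182.248 183.749` with mm width/height → 1 unit = 1 mm. Flip: y_m = 183.749 − y_svg.

**Shape 1** — `<path>` rectangle, stroke `#008000` → engrave (S366, F2273). Machine vertices: (48.801,169.048) → (99.992,169.048) → (99.992,108.259) → (48.801,108.259) → (48.801,169.048). Closed: final G1 returns to the first vertex.

**Shape 2** — `<polyline>` open polyline, stroke `#ff0000` → cut (S793, F510). Machine vertices: (91.574,158.178) → (167.715,49.062) → (70.774,129.467) → (24.450,26.680) → (80.709,45.897) → (163.963,77.763). Open path.

**Shape 3** — `<polygon>` regular polygon, stroke `#ff0000` → cut (S793, F510). Machine vertices: (18.817,78.818) → (16.029,105.882) → (40.861,94.765) → (18.817,78.818). Closed: final G1 returns to the first vertex.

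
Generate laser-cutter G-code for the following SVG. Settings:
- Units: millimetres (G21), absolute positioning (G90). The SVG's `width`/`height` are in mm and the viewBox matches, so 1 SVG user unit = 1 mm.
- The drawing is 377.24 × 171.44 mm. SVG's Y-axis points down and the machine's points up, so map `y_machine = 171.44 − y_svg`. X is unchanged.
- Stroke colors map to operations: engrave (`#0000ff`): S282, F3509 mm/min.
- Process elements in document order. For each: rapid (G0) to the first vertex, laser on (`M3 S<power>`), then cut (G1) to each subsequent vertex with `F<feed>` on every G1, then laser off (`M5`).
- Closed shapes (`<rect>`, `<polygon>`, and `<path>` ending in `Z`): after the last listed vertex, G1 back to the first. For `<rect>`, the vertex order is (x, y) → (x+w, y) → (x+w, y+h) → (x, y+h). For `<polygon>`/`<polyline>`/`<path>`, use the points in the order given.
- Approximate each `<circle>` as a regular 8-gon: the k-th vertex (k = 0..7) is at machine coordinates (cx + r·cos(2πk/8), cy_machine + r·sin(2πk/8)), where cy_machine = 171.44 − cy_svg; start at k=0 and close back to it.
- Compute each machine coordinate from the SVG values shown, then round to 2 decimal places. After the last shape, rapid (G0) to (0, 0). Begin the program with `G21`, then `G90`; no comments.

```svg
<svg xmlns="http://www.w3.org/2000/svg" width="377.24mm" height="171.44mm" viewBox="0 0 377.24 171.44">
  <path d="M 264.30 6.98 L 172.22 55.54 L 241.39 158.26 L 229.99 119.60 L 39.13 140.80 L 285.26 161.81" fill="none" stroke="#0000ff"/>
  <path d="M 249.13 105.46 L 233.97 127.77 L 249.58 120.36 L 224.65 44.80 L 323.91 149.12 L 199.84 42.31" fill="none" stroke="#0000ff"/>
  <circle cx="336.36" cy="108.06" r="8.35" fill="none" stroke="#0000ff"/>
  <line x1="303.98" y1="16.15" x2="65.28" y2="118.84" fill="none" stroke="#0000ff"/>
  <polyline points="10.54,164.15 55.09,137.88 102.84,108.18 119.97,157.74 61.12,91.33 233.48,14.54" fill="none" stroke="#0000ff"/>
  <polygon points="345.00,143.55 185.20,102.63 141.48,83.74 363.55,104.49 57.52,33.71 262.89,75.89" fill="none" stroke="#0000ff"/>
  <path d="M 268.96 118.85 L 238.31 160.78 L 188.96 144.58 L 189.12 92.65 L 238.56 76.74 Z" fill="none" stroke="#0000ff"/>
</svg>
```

G21
G90
G0 X264.30 Y164.46
M3 S282
G1 X172.22 Y115.90 F3509
G1 X241.39 Y13.18 F3509
G1 X229.99 Y51.84 F3509
G1 X39.13 Y30.64 F3509
G1 X285.26 Y9.63 F3509
M5
G0 X249.13 Y65.98
M3 S282
G1 X233.97 Y43.67 F3509
G1 X249.58 Y51.08 F3509
G1 X224.65 Y126.64 F3509
G1 X323.91 Y22.32 F3509
G1 X199.84 Y129.13 F3509
M5
G0 X344.71 Y63.38
M3 S282
G1 X342.26 Y69.28 F3509
G1 X336.36 Y71.73 F3509
G1 X330.46 Y69.28 F3509
G1 X328.01 Y63.38 F3509
G1 X330.46 Y57.48 F3509
G1 X336.36 Y55.03 F3509
G1 X342.26 Y57.48 F3509
G1 X344.71 Y63.38 F3509
M5
G0 X303.98 Y155.29
M3 S282
G1 X65.28 Y52.60 F3509
M5
G0 X10.54 Y7.29
M3 S282
G1 X55.09 Y33.56 F3509
G1 X102.84 Y63.26 F3509
G1 X119.97 Y13.70 F3509
G1 X61.12 Y80.11 F3509
G1 X233.48 Y156.90 F3509
M5
G0 X345.00 Y27.89
M3 S282
G1 X185.20 Y68.81 F3509
G1 X141.48 Y87.70 F3509
G1 X363.55 Y66.95 F3509
G1 X57.52 Y137.73 F3509
G1 X262.89 Y95.55 F3509
G1 X345.00 Y27.89 F3509
M5
G0 X268.96 Y52.59
M3 S282
G1 X238.31 Y10.66 F3509
G1 X188.96 Y26.86 F3509
G1 X189.12 Y78.79 F3509
G1 X238.56 Y94.70 F3509
G1 X268.96 Y52.59 F3509
M5
G0 X0.00 Y0.00

Since the viewBox matches the mm dimensions, user units are millimetres directly. The only transform is the Y-flip y_m = 171.44 − y_svg.

Shape 1 is a open polyline drawn with `<path>`. Its stroke #0000ff means engrave at S282, F3509. After flipping Y the toolpath is (264.30,164.46) → (172.22,115.90) → (241.39,13.18) → (229.99,51.84) → (39.13,30.64) → (285.26,9.63).

Shape 2 is a open polyline drawn with `<path>`. Its stroke #0000ff means engrave at S282, F3509. After flipping Y the toolpath is (249.13,65.98) → (233.97,43.67) → (249.58,51.08) → (224.65,126.64) → (323.91,22.32) → (199.84,129.13).

Shape 3 is a circle drawn with `<circle>`. Its stroke #0000ff means engrave at S282, F3509. After flipping Y the toolpath is (344.71,63.38) → (342.26,69.28) → (336.36,71.73) → (330.46,69.28) → (328.01,63.38) → (330.46,57.48) → (336.36,55.03) → (342.26,57.48) → (344.71,63.38), returning to the start.

Shape 4 is a line segment drawn with `<line>`. Its stroke #0000ff means engrave at S282, F3509. After flipping Y the toolpath is (303.98,155.29) → (65.28,52.60).

Shape 5 is a open polyline drawn with `<polyline>`. Its stroke #0000ff means engrave at S282, F3509. After flipping Y the toolpath is (10.54,7.29) → (55.09,33.56) → (102.84,63.26) → (119.97,13.70) → (61.12,80.11) → (233.48,156.90).

Shape 6 is a closed polygon drawn with `<polygon>`. Its stroke #0000ff means engrave at S282, F3509. After flipping Y the toolpath is (345.00,27.89) → (185.20,68.81) → (141.48,87.70) → (363.55,66.95) → (57.52,137.73) → (262.89,95.55) → (345.00,27.89), returning to the start.

Shape 7 is a regular polygon drawn with `<path>`. Its stroke #0000ff means engrave at S282, F3509. After flipping Y the toolpath is (268.96,52.59) → (238.31,10.66) → (188.96,26.86) → (189.12,78.79) → (238.56,94.70) → (268.96,52.59), returning to the start.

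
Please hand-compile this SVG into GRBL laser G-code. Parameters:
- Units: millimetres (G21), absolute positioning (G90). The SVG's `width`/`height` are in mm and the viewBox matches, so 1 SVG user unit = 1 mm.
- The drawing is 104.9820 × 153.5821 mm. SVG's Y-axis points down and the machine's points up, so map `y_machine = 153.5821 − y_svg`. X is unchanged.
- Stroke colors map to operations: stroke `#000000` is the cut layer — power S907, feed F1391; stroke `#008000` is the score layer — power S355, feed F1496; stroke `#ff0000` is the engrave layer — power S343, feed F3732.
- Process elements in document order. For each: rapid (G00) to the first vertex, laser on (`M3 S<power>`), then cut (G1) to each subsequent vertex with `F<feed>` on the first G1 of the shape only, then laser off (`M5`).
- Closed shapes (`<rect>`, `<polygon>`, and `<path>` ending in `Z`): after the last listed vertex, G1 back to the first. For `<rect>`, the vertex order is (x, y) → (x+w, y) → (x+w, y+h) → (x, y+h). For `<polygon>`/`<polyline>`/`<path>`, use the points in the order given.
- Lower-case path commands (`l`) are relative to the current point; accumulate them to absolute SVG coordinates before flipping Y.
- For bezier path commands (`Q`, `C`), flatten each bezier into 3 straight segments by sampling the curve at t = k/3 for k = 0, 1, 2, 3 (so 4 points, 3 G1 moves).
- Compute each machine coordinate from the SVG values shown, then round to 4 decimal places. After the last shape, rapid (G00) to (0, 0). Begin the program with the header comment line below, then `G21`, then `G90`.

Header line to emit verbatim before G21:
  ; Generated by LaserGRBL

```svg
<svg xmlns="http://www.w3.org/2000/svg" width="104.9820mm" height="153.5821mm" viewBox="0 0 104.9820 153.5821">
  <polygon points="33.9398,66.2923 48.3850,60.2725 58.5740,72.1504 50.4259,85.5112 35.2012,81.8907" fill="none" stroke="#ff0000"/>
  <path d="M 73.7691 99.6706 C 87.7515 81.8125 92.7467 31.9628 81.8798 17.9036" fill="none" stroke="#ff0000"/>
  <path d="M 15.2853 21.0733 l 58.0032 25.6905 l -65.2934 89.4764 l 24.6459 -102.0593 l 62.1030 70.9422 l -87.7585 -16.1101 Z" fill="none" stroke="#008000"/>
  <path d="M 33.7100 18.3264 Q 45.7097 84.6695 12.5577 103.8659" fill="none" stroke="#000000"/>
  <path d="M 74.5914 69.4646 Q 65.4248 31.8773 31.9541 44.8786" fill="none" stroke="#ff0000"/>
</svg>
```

; Generated by LaserGRBL
G21
G90
G00 X33.9398 Y87.2898
M3 S343
G1 X48.3850 Y93.3096 F3732
G1 X58.5740 Y81.4317
G1 X50.4259 Y68.0709
G1 X35.2012 Y71.6914
G1 X33.9398 Y87.2898
M5
G00 X73.7691 Y53.9115
M3 S343
G1 X84.5011 Y79.9230 F3732
G1 X87.7140 Y112.1996
G1 X81.8798 Y135.6785
M5
G00 X15.2853 Y132.5088
M3 S355
G1 X73.2885 Y106.8183 F1496
G1 X7.9951 Y17.3419
G1 X32.6410 Y119.4012
G1 X94.7440 Y48.4590
G1 X6.9855 Y64.5691
G1 X15.2853 Y132.5088
M5
G00 X33.7100 Y135.2557
M3 S907
G1 X36.6929 Y96.2655 F1391
G1 X29.6422 Y67.7523
G1 X12.5577 Y49.7162
M5
G00 X74.5914 Y84.1175
M3 S343
G1 X65.7799 Y103.5547 F3732
G1 X51.5674 Y111.7501
G1 X31.9541 Y108.7035
M5
G00 X0.0000 Y0.0000

viewBox `0 0 104.9820 153.5821` with mm width/height → 1 unit = 1 mm. Flip: y_m = 153.5821 − y_svg.

**Shape 1** — `<polygon>` regular polygon, stroke `#ff0000` → engrave (S343, F3732). Machine vertices: (33.9398,87.2898) → (48.3850,93.3096) → (58.5740,81.4317) → (50.4259,68.0709) → (35.2012,71.6914) → (33.9398,87.2898). Closed: final G1 returns to the first vertex.

**Shape 2** — `<path>` cubic bezier, stroke `#ff0000` → engrave (S343, F3732). Control points (SVG): P0=(73.7691,99.6706), P1=(87.7515,81.8125), P2=(92.7467,31.9628), P3=(81.8798,17.9036); sampled at t=k/3. Machine vertices: (73.7691,53.9115) → (84.5011,79.9230) → (87.7140,112.1996) → (81.8798,135.6785). Open path.

**Shape 3** — `<path>` closed polygon, stroke `#008000` → score (S355, F1496). Machine vertices: (15.2853,132.5088) → (73.2885,106.8183) → (7.9951,17.3419) → (32.6410,119.4012) → (94.7440,48.4590) → (6.9855,64.5691) → (15.2853,132.5088). Closed: final G1 returns to the first vertex.

**Shape 4** — `<path>` quadratic bezier, stroke `#000000` → cut (S907, F1391). Control points (SVG): P0=(33.7100,18.3264), P1=(45.7097,84.6695), P2=(12.5577,103.8659); sampled at t=k/3. Machine vertices: (33.7100,135.2557) → (36.6929,96.2655) → (29.6422,67.7523) → (12.5577,49.7162). Open path.

**Shape 5** — `<path>` quadratic bezier, stroke `#ff0000` → engrave (S343, F3732). Control points (SVG): P0=(74.5914,69.4646), P1=(65.4248,31.8773), P2=(31.9541,44.8786); sampled at t=k/3. Machine vertices: (74.5914,84.1175) → (65.7799,103.5547) → (51.5674,111.7501) → (31.9541,108.7035). Open path.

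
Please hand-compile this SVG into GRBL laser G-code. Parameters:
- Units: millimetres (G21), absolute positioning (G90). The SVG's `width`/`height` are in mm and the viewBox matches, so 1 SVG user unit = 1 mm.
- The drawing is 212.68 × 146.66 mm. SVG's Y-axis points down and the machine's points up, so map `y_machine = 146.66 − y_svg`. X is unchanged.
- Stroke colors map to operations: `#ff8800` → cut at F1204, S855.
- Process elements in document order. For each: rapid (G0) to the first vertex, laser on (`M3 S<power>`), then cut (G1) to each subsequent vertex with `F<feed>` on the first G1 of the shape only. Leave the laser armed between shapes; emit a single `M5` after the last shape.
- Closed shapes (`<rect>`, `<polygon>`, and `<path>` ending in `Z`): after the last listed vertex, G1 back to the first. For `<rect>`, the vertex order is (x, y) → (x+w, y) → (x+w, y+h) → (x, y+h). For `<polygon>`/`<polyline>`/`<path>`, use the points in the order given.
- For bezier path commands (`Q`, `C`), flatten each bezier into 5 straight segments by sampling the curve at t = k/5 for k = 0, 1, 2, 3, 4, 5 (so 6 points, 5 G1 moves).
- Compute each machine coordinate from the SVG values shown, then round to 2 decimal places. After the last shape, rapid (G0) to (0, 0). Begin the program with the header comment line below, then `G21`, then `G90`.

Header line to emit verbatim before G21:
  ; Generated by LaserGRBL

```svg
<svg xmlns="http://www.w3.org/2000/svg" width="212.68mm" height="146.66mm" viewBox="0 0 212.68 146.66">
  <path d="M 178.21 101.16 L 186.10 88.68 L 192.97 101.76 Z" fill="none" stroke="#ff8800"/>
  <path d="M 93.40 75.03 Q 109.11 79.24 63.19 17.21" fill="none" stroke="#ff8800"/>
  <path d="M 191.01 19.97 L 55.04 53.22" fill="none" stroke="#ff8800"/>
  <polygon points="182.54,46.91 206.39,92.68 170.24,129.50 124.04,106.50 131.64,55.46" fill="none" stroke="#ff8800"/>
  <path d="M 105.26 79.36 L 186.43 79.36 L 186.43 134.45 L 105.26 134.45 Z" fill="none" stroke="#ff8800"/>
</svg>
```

; Generated by LaserGRBL
G21
G90
G0 X178.21 Y45.50
M3 S855
G1 X186.10 Y57.98 F1204
G1 X192.97 Y44.90
G1 X178.21 Y45.50
G0 X93.40 Y71.63
M3 S855
G1 X97.22 Y72.60 F1204
G1 X96.11 Y78.86
G1 X90.07 Y90.42
G1 X79.09 Y107.29
G1 X63.19 Y129.45
G0 X191.01 Y126.69
M3 S855
G1 X55.04 Y93.44 F1204
G0 X182.54 Y99.75
M3 S855
G1 X206.39 Y53.98 F1204
G1 X170.24 Y17.16
G1 X124.04 Y40.16
G1 X131.64 Y91.20
G1 X182.54 Y99.75
G0 X105.26 Y67.30
M3 S855
G1 X186.43 Y67.30 F1204
G1 X186.43 Y12.21
G1 X105.26 Y12.21
G1 X105.26 Y67.30
M5
G0 X0.00 Y0.00

Since the viewBox matches the mm dimensions, user units are millimetres directly. The only transform is the Y-flip y_m = 146.66 − y_svg.

Shape 1 is a regular polygon drawn with `<path>`. Its stroke #ff8800 means cut at S855, F1204. After flipping Y the toolpath is (178.21,45.50) → (186.10,57.98) → (192.97,44.90) → (178.21,45.50), returning to the start.

Shape 2 is a quadratic bezier drawn with `<path>`. Its stroke #ff8800 means cut at S855, F1204. After flipping Y the toolpath is (93.40,71.63) → (97.22,72.60) → (96.11,78.86) → (90.07,90.42) → (79.09,107.29) → (63.19,129.45).

Shape 3 is a line segment drawn with `<path>`. Its stroke #ff8800 means cut at S855, F1204. After flipping Y the toolpath is (191.01,126.69) → (55.04,93.44).

Shape 4 is a regular polygon drawn with `<polygon>`. Its stroke #ff8800 means cut at S855, F1204. After flipping Y the toolpath is (182.54,99.75) → (206.39,53.98) → (170.24,17.16) → (124.04,40.16) → (131.64,91.20) → (182.54,99.75), returning to the start.

Shape 5 is a rectangle drawn with `<path>`. Its stroke #ff8800 means cut at S855, F1204. After flipping Y the toolpath is (105.26,67.30) → (186.43,67.30) → (186.43,12.21) → (105.26,12.21) → (105.26,67.30), returning to the start.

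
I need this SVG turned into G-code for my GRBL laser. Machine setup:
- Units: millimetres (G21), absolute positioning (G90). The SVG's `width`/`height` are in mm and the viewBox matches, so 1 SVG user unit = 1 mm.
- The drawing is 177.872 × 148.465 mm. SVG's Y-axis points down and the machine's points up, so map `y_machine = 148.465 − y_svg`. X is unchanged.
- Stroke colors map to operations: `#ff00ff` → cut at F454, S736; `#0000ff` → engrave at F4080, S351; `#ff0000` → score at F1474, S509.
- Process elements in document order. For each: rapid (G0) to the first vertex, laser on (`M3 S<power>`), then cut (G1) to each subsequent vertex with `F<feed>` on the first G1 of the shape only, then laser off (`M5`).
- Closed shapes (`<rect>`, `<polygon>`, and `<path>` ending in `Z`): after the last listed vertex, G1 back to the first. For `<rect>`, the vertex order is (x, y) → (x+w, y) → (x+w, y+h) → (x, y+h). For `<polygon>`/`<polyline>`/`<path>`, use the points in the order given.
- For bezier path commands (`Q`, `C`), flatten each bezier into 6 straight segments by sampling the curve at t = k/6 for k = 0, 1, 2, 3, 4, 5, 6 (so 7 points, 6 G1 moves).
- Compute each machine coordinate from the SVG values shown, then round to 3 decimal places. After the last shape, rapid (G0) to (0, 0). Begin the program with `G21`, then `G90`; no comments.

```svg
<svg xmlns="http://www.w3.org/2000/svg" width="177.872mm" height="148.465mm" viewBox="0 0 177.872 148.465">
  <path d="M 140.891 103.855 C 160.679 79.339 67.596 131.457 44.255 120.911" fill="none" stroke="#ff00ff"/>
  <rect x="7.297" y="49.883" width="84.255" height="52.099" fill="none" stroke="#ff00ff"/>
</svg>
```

G21
G90
G0 X140.891 Y44.610
M3 S736
G1 X142.225 Y51.127 F454
G1 X129.819 Y48.741
G1 X108.746 Y41.321
G1 X84.080 Y32.737
G1 X60.892 Y26.858
G1 X44.255 Y27.554
M5
G0 X7.297 Y98.582
M3 S736
G1 X91.552 Y98.582 F454
G1 X91.552 Y46.483
G1 X7.297 Y46.483
G1 X7.297 Y98.582
M5
G0 X0.000 Y0.000

1 u = 1 mm; y_m = 148.465 − y.

[1] `<path>` cubic bezier, #ff00ff→cut S736 F454: (140.891,44.610) → (142.225,51.127) → (129.819,48.741) → (108.746,41.321) → (84.080,32.737) → (60.892,26.858) → (44.255,27.554)

[2] `<rect>` rectangle, #ff00ff→cut S736 F454: (7.297,98.582) → (91.552,98.582) → (91.552,46.483) → (7.297,46.483) → (7.297,98.582) (closed)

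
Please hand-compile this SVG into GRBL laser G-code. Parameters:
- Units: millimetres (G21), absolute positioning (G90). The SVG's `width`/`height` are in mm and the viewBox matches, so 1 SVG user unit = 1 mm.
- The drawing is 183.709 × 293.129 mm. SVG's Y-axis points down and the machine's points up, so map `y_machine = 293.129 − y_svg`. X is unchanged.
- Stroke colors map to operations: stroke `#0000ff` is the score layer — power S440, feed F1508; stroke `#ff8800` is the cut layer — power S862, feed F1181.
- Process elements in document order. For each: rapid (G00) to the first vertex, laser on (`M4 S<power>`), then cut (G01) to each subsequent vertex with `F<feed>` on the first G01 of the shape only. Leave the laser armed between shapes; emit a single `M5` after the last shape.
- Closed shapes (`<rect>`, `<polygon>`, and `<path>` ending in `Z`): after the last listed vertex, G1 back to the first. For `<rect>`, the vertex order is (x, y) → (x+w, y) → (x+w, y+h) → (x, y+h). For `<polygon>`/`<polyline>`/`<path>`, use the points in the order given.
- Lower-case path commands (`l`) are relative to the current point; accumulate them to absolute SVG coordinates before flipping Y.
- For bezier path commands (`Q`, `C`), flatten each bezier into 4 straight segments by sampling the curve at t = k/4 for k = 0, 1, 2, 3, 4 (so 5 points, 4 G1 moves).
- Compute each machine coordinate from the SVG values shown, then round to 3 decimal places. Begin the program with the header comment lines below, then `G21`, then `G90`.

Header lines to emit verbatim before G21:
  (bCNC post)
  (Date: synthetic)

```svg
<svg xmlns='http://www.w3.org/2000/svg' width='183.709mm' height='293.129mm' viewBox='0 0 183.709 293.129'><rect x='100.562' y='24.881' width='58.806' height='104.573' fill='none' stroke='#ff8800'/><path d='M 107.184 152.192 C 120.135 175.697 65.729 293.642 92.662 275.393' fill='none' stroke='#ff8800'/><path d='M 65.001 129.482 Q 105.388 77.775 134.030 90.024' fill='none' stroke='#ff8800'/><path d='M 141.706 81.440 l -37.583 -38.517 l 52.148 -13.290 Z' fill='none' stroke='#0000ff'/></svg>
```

Since the viewBox matches the mm dimensions, user units are millimetres directly. The only transform is the Y-flip y_m = 293.129 − y_svg.

Shape 1 is a rectangle drawn with `<rect>`. Its stroke #ff8800 means cut at S862, F1181. After flipping Y the toolpath is (100.562,268.248) → (159.368,268.248) → (159.368,163.675) → (100.562,163.675) → (100.562,268.248), returning to the start.

Shape 2 is a cubic bezier drawn with `<path>`. Its stroke #ff8800 means cut at S862, F1181. After flipping Y the toolpath is (107.184,140.937) → (106.591,109.204) → (94.680,63.679) → (85.390,25.982) → (92.662,17.736).

Shape 3 is a quadratic bezier drawn with `<path>`. Its stroke #ff8800 means cut at S862, F1181. After flipping Y the toolpath is (65.001,163.647) → (84.460,185.503) → (102.452,199.365) → (118.975,205.232) → (134.030,203.105).

Shape 4 is a regular polygon drawn with `<path>`. Its stroke #0000ff means score at S440, F1508. After flipping Y the toolpath is (141.706,211.689) → (104.123,250.206) → (156.271,263.496) → (141.706,211.689), returning to the start.

(bCNC post)
(Date: synthetic)
G21
G90
G00 X100.562 Y268.248
M4 S862
G01 X159.368 Y268.248 F1181
G01 X159.368 Y163.675
G01 X100.562 Y163.675
G01 X100.562 Y268.248
G00 X107.184 Y140.937
M4 S862
G01 X106.591 Y109.204 F1181
G01 X94.680 Y63.679
G01 X85.390 Y25.982
G01 X92.662 Y17.736
G00 X65.001 Y163.647
M4 S862
G01 X84.460 Y185.503 F1181
G01 X102.452 Y199.365
G01 X118.975 Y205.232
G01 X134.030 Y203.105
G00 X141.706 Y211.689
M4 S440
G01 X104.123 Y250.206 F1508
G01 X156.271 Y263.496
G01 X141.706 Y211.689
M5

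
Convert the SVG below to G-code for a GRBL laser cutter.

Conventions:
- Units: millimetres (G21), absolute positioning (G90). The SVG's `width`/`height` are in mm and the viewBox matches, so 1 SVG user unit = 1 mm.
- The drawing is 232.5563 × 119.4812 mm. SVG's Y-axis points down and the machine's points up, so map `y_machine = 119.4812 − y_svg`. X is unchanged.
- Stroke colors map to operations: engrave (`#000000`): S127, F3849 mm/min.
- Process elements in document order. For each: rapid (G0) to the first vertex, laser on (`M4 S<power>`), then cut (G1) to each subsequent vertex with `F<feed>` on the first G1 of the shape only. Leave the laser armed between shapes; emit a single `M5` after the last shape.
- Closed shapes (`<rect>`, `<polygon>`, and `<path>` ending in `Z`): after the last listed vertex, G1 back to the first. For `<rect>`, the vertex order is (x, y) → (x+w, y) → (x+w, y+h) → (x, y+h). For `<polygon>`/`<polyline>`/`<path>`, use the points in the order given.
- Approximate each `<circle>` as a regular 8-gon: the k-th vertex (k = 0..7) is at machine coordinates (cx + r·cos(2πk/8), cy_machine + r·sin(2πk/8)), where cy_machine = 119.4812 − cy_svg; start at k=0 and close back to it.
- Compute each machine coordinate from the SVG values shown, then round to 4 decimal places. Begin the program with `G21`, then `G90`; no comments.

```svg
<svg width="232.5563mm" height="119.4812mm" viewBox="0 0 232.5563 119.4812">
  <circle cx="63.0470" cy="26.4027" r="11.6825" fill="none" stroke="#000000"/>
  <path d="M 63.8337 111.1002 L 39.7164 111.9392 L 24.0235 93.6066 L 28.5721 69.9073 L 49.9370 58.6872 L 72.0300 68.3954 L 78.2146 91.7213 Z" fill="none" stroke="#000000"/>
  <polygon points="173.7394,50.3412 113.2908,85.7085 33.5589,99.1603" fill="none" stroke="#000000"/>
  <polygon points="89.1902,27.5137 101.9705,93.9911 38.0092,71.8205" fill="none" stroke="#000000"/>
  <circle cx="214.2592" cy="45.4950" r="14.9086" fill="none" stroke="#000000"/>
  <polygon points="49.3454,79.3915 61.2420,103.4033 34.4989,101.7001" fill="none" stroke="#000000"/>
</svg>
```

1 u = 1 mm; y_m = 119.4812 − y.

[1] `<circle>` circle, #000000→engrave S127 F3849: (74.7295,93.0785) → (71.3078,101.3393) → (63.0470,104.7610) → (54.7862,101.3393) → (51.3645,93.0785) → (54.7862,84.8177) → (63.0470,81.3960) → (71.3078,84.8177) → (74.7295,93.0785) (closed)

[2] `<path>` regular polygon, #000000→engrave S127 F3849: (63.8337,8.3810) → (39.7164,7.5420) → (24.0235,25.8746) → (28.5721,49.5739) → (49.9370,60.7940) → (72.0300,51.0858) → (78.2146,27.7599) → (63.8337,8.3810) (closed)

[3] `<polygon>` closed polygon, #000000→engrave S127 F3849: (173.7394,69.1400) → (113.2908,33.7727) → (33.5589,20.3209) → (173.7394,69.1400) (closed)

[4] `<polygon>` regular polygon, #000000→engrave S127 F3849: (89.1902,91.9675) → (101.9705,25.4901) → (38.0092,47.6607) → (89.1902,91.9675) (closed)

[5] `<circle>` circle, #000000→engrave S127 F3849: (229.1678,73.9862) → (224.8012,84.5282) → (214.2592,88.8948) → (203.7172,84.5282) → (199.3506,73.9862) → (203.7172,63.4442) → (214.2592,59.0776) → (224.8012,63.4442) → (229.1678,73.9862) (closed)

[6] `<polygon>` regular polygon, #000000→engrave S127 F3849: (49.3454,40.0897) → (61.2420,16.0779) → (34.4989,17.7811) → (49.3454,40.0897) (closed)

G21
G90
G0 X74.7295 Y93.0785
M4 S127
G1 X71.3078 Y101.3393 F3849
G1 X63.0470 Y104.7610
G1 X54.7862 Y101.3393
G1 X51.3645 Y93.0785
G1 X54.7862 Y84.8177
G1 X63.0470 Y81.3960
G1 X71.3078 Y84.8177
G1 X74.7295 Y93.0785
G0 X63.8337 Y8.3810
M4 S127
G1 X39.7164 Y7.5420 F3849
G1 X24.0235 Y25.8746
G1 X28.5721 Y49.5739
G1 X49.9370 Y60.7940
G1 X72.0300 Y51.0858
G1 X78.2146 Y27.7599
G1 X63.8337 Y8.3810
G0 X173.7394 Y69.1400
M4 S127
G1 X113.2908 Y33.7727 F3849
G1 X33.5589 Y20.3209
G1 X173.7394 Y69.1400
G0 X89.1902 Y91.9675
M4 S127
G1 X101.9705 Y25.4901 F3849
G1 X38.0092 Y47.6607
G1 X89.1902 Y91.9675
G0 X229.1678 Y73.9862
M4 S127
G1 X224.8012 Y84.5282 F3849
G1 X214.2592 Y88.8948
G1 X203.7172 Y84.5282
G1 X199.3506 Y73.9862
G1 X203.7172 Y63.4442
G1 X214.2592 Y59.0776
G1 X224.8012 Y63.4442
G1 X229.1678 Y73.9862
G0 X49.3454 Y40.0897
M4 S127
G1 X61.2420 Y16.0779 F3849
G1 X34.4989 Y17.7811
G1 X49.3454 Y40.0897
M5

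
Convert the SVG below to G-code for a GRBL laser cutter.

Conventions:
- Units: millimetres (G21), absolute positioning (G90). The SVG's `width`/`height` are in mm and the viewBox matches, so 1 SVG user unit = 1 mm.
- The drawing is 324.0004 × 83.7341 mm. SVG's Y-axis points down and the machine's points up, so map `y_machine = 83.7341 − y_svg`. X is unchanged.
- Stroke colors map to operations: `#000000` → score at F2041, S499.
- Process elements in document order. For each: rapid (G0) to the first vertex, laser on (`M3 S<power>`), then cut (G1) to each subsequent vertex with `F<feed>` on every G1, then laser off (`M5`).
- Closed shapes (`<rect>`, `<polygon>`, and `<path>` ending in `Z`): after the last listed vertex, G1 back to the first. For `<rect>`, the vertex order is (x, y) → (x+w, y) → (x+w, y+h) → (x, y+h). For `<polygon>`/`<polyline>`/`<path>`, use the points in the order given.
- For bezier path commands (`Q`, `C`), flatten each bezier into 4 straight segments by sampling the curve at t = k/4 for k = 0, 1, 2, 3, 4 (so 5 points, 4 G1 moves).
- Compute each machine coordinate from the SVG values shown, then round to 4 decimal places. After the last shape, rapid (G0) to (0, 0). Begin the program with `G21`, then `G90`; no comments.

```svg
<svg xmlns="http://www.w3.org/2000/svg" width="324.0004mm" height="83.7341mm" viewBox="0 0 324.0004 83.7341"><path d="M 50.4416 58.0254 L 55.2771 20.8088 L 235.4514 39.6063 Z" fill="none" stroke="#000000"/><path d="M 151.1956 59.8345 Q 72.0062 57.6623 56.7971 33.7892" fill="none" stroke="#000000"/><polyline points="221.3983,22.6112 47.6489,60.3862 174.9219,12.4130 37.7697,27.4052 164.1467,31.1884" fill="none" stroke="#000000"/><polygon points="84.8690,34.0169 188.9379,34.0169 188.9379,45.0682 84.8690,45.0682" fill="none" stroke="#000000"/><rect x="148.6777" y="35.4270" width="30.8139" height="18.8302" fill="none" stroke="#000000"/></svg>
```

1 u = 1 mm; y_m = 83.7341 − y.

[1] `<path>` closed polygon, #000000→score S499 F2041: (50.4416,25.7087) → (55.2771,62.9253) → (235.4514,44.1278) → (50.4416,25.7087) (closed)

[2] `<path>` quadratic bezier, #000000→score S499 F2041: (151.1956,23.8996) → (115.5997,26.3420) → (88.0013,31.4970) → (68.4004,39.3647) → (56.7971,49.9449)

[3] `<polyline>` open polyline, #000000→score S499 F2041: (221.3983,61.1229) → (47.6489,23.3479) → (174.9219,71.3211) → (37.7697,56.3289) → (164.1467,52.5457)

[4] `<polygon>` rectangle, #000000→score S499 F2041: (84.8690,49.7172) → (188.9379,49.7172) → (188.9379,38.6659) → (84.8690,38.6659) → (84.8690,49.7172) (closed)

[5] `<rect>` rectangle, #000000→score S499 F2041: (148.6777,48.3071) → (179.4916,48.3071) → (179.4916,29.4769) → (148.6777,29.4769) → (148.6777,48.3071) (closed)

G21
G90
G0 X50.4416 Y25.7087
M3 S499
G1 X55.2771 Y62.9253 F2041
G1 X235.4514 Y44.1278 F2041
G1 X50.4416 Y25.7087 F2041
M5
G0 X151.1956 Y23.8996
M3 S499
G1 X115.5997 Y26.3420 F2041
G1 X88.0013 Y31.4970 F2041
G1 X68.4004 Y39.3647 F2041
G1 X56.7971 Y49.9449 F2041
M5
G0 X221.3983 Y61.1229
M3 S499
G1 X47.6489 Y23.3479 F2041
G1 X174.9219 Y71.3211 F2041
G1 X37.7697 Y56.3289 F2041
G1 X164.1467 Y52.5457 F2041
M5
G0 X84.8690 Y49.7172
M3 S499
G1 X188.9379 Y49.7172 F2041
G1 X188.9379 Y38.6659 F2041
G1 X84.8690 Y38.6659 F2041
G1 X84.8690 Y49.7172 F2041
M5
G0 X148.6777 Y48.3071
M3 S499
G1 X179.4916 Y48.3071 F2041
G1 X179.4916 Y29.4769 F2041
G1 X148.6777 Y29.4769 F2041
G1 X148.6777 Y48.3071 F2041
M5
G0 X0.0000 Y0.0000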